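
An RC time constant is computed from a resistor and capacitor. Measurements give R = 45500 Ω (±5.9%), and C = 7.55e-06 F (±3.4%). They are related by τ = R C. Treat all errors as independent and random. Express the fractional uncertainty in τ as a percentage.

For a monomial τ ∝ R, C, fractional errors add in quadrature:
  (1·δR/R)² = (1×0.0590)² = 0.00348;  (1·δC/C)² = (1×0.0340)² = 0.00116
δτ/τ = √(0.00464) = 0.0681

6.81%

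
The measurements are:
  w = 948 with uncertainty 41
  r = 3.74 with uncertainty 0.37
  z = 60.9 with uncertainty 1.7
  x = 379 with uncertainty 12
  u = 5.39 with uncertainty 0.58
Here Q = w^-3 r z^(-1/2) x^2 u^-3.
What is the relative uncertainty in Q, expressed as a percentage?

36.7%

Each factor contributes (exponent × relative error)² to (δQ/Q)²:
  (-3·δw/w)² = (-3×0.0432)² = 0.0168;  (1·δr/r)² = (1×0.0989)² = 0.00979;  (−½·δz/z)² = (-0.5×0.0279)² = 0.000195;  (2·δx/x)² = (2×0.0317)² = 0.00401;  (-3·δu/u)² = (-3×0.108)² = 0.104
δQ/Q = √(0.135) = 0.367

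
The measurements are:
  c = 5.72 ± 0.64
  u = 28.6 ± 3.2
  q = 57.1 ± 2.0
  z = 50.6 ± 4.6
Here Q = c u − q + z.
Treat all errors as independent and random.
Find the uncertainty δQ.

Let p = c·u = 164. δp/p = √((1·δc/c)² + (1·δu/u)²) = √(0.0125 + 0.0125) = 0.158, so δp = 25.9.
Q = p − q + z: δQ = √(δp² + δq² + δz²) = √(670 + 4.00 + 21.2) = 26.4

26.4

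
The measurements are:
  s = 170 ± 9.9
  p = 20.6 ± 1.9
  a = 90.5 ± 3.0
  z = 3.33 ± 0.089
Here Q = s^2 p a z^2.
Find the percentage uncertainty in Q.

Since Q is a product/quotient, work with relative uncertainties:
  (2·δs/s)² = (2×0.0582)² = 0.0136;  (1·δp/p)² = (1×0.0922)² = 0.00851;  (1·δa/a)² = (1×0.0331)² = 0.00110;  (2·δz/z)² = (2×0.0267)² = 0.00286
δQ/Q = √(0.0260) = 0.161

16.1%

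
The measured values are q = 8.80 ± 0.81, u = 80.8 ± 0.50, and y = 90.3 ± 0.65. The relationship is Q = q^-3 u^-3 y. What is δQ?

6.95e-08

Since Q is a product/quotient, work with relative uncertainties:
  (-3·δq/q)² = (-3×0.0920)² = 0.0763;  (-3·δu/u)² = (-3×0.00619)² = 0.000345;  (1·δy/y)² = (1×0.00720)² = 5.18e-05
δQ/Q = √(0.0766) = 0.277
Q = 2.51e-07, so δQ = 0.277 × 2.51e-07 = 6.95e-08.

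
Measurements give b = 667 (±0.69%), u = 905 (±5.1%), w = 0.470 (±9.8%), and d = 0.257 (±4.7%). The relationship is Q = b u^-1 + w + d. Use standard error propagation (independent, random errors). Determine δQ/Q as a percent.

Let p = b·u^-1 = 0.737. δp/p = √((1·δb/b)² + (-1·δu/u)²) = √(4.76e-05 + 0.00260) = 0.0515, so δp = 0.0379.
Q = p + w + d: δQ = √(δp² + δw² + δd²) = √(0.00144 + 0.00212 + 0.000146) = 0.0609
Q = 1.46, so δQ/Q = 0.0609/1.46 = 0.0416.

4.16%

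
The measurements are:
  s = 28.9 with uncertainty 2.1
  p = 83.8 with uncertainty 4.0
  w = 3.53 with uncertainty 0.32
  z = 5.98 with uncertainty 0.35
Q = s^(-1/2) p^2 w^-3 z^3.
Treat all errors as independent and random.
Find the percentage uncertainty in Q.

Products/powers → add relative errors in quadrature, weighted by exponent:
  (−½·δs/s)² = (-0.5×0.0727)² = 0.00132;  (2·δp/p)² = (2×0.0477)² = 0.00911;  (-3·δw/w)² = (-3×0.0907)² = 0.0740;  (3·δz/z)² = (3×0.0585)² = 0.0308
δQ/Q = √(0.115) = 0.339

33.9%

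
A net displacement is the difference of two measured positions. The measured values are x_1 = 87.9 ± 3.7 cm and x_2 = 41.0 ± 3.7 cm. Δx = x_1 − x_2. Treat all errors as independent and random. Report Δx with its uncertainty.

Each term contributes (cᵢ δxᵢ)² to (δΔx)²:
  (δx_1)² = 13.7;  (δx_2)² = 13.7
δΔx = √(27.4) = 5.23 cm
Δx = 46.9 cm.

46.9 ± 5.23 cm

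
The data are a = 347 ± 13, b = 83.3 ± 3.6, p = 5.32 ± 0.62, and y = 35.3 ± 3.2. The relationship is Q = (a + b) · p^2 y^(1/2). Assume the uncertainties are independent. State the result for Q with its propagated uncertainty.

72400 ± 17300

Let u = a + b = 430. δu = √(δa² + δb²) = √(169 + 13.0) = 13.5, so δu/u = 0.0313.
Q is then a monomial in u, p, y:
δQ/Q = √((δu/u)² + (2·δp/p)² + (½·δy/y)²) = √(0.000983 + 0.0543 + 0.00205) = 0.240
Q = 72400, so δQ = 0.240 × 72400 = 17300.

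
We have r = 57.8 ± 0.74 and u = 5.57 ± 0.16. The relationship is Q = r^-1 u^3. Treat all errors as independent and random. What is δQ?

0.260

For a monomial Q ∝ r^-1, u^3, fractional errors add in quadrature:
  (-1·δr/r)² = (-1×0.0128)² = 0.000164;  (3·δu/u)² = (3×0.0287)² = 0.00743
δQ/Q = √(0.00759) = 0.0871
Q = 2.99, so δQ = 0.0871 × 2.99 = 0.260.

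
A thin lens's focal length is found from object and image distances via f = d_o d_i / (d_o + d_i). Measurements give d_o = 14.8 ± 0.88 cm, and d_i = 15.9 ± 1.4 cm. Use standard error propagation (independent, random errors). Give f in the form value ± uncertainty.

∂f/∂d_o = (d_i/(d_o+d_i))² = 0.268;  ∂f/∂d_i = (d_o/(d_o+d_i))² = 0.232
δf = √((∂f/∂d_o · δd_o)² + (∂f/∂d_i · δd_i)²) = √(0.0557 + 0.106) = 0.402 cm
f = 7.67 cm.

7.67 ± 0.402 cm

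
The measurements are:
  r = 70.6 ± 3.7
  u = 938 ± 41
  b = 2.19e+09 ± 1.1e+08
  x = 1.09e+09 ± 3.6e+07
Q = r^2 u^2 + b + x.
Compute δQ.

6.1e+08

Let p = r^2·u^2 = 4.39e+09. δp/p = √((2·δr/r)² + (2·δu/u)²) = √(0.0110 + 0.00764) = 0.136, so δp = 5.99e+08.
Q = p + b + x: δQ = √(δp² + δb² + δx²) = √(3.58e+17 + 1.21e+16 + 1.3e+15) = 6.1e+08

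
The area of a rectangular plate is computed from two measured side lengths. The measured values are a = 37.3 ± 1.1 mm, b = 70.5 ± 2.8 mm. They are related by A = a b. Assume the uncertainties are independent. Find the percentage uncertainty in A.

Each factor contributes (exponent × relative error)² to (δA/A)²:
  (1·δa/a)² = (1×0.0295)² = 0.000870;  (1·δb/b)² = (1×0.0397)² = 0.00158
δA/A = √(0.00245) = 0.0495

4.95%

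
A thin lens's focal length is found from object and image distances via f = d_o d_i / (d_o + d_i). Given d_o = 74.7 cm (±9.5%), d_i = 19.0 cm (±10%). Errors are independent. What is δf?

1.24 cm

∂f/∂d_o = (d_i/(d_o+d_i))² = 0.0411;  ∂f/∂d_i = (d_o/(d_o+d_i))² = 0.636
δf = √((∂f/∂d_o · δd_o)² + (∂f/∂d_i · δd_i)²) = √(0.0851 + 1.46) = 1.24 cm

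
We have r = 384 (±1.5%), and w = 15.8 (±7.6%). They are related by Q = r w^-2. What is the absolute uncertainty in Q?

For a monomial Q ∝ r, w^-2, fractional errors add in quadrature:
  (1·δr/r)² = (1×0.0150)² = 0.000225;  (-2·δw/w)² = (-2×0.0760)² = 0.0231
δQ/Q = √(0.0233) = 0.153
Q = 1.54, so δQ = 0.153 × 1.54 = 0.235.

0.235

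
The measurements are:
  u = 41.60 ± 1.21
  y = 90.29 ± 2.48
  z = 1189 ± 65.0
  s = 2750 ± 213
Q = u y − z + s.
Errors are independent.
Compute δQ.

269

Let p = u·y = 3756. δp/p = √((1·δu/u)² + (1·δy/y)²) = √(0.000846 + 0.000754) = 0.0400, so δp = 150.
Q = p − z + s: δQ = √(δp² + δz² + δs²) = √(22600 + 4220 + 45400) = 269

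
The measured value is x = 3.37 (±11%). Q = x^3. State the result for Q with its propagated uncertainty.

Q ∝ x^3, so δQ/Q = |3| · δx/x = 3 × 0.110 = 0.330.
Q = 38.3, so δQ = 0.330 × 38.3 = 12.6.

38.3 ± 12.6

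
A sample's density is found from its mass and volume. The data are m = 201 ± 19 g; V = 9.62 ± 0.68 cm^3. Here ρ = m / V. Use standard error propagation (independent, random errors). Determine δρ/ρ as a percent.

Each factor contributes (exponent × relative error)² to (δρ/ρ)²:
  (1·δm/m)² = (1×0.0945)² = 0.00894;  (-1·δV/V)² = (-1×0.0707)² = 0.00500
δρ/ρ = √(0.0139) = 0.118

11.8%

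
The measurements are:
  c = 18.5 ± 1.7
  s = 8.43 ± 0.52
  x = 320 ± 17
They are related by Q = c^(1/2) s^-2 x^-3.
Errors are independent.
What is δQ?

Each factor contributes (exponent × relative error)² to (δQ/Q)²:
  (½·δc/c)² = (0.5×0.0919)² = 0.00211;  (-2·δs/s)² = (-2×0.0617)² = 0.0152;  (-3·δx/x)² = (-3×0.0531)² = 0.0254
δQ/Q = √(0.0427) = 0.207
Q = 1.85e-09, so δQ = 0.207 × 1.85e-09 = 3.82e-10.

3.82e-10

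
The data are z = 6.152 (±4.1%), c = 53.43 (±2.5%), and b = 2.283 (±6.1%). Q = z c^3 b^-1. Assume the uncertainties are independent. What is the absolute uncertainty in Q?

Since Q is a product/quotient, work with relative uncertainties:
  (1·δz/z)² = (1×0.0410)² = 0.00168;  (3·δc/c)² = (3×0.0250)² = 0.00563;  (-1·δb/b)² = (-1×0.0610)² = 0.00372
δQ/Q = √(0.0110) = 0.105
Q = 411000, so δQ = 0.105 × 411000 = 43200.

43200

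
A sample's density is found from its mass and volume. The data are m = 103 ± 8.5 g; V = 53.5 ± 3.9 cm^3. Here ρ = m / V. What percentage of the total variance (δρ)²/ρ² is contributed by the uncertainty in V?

43.8%

(δρ/ρ)² = (1·δm/m)² + (-1·δV/V)²
  m term: (1×0.0825)² = 0.00681
  V term: (-1×0.0729)² = 0.00531
Total = 0.0121. Share from V = 0.00531/0.0121 = 0.438.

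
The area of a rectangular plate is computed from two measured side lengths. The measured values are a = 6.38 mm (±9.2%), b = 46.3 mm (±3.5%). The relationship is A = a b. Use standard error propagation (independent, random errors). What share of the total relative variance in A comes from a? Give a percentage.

(δA/A)² = (1·δa/a)² + (1·δb/b)²
  a term: (1×0.0920)² = 0.00846
  b term: (1×0.0350)² = 0.00123
Total = 0.00969. Share from a = 0.00846/0.00969 = 0.874.

87.4%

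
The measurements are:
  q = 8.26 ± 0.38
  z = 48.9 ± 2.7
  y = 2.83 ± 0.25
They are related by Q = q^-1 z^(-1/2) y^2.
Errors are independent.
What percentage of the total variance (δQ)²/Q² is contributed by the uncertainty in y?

91.6%

(δQ/Q)² = (-1·δq/q)² + (−½·δz/z)² + (2·δy/y)²
  q term: (-1×0.0460)² = 0.00212
  z term: (-0.5×0.0552)² = 0.000762
  y term: (2×0.0883)² = 0.0312
Total = 0.0341. Share from y = 0.0312/0.0341 = 0.916.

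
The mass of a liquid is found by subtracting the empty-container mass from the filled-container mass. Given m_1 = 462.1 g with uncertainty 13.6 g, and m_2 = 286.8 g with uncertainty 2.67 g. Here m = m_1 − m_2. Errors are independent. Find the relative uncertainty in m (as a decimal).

0.0791

m is a linear combination, so absolute uncertainties add in quadrature:
  (δm_1)² = 185;  (δm_2)² = 7.13
δm = √(192) = 13.9 g
m = 175.3 g, so δm/m = 13.9/175.3 = 0.0791.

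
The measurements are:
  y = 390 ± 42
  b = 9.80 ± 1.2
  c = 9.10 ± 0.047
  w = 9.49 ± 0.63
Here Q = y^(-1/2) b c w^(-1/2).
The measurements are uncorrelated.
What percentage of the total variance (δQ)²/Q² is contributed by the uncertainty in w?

(δQ/Q)² = (−½·δy/y)² + (1·δb/b)² + (1·δc/c)² + (−½·δw/w)²
  y term: (-0.5×0.108)² = 0.00290
  b term: (1×0.122)² = 0.0150
  c term: (1×0.00516)² = 2.67e-05
  w term: (-0.5×0.0664)² = 0.00110
Total = 0.0190. Share from w = 0.00110/0.0190 = 0.0579.

5.79%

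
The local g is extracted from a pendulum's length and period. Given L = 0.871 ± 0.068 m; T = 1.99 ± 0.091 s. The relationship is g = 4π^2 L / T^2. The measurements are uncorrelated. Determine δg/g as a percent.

12.0%

Each factor contributes (exponent × relative error)² to (δg/g)²:
  (1·δL/L)² = (1×0.0781)² = 0.00610;  (-2·δT/T)² = (-2×0.0457)² = 0.00836
δg/g = √(0.0145) = 0.120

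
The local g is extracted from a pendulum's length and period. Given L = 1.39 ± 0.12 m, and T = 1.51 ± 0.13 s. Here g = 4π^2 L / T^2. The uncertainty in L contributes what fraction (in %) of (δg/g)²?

(δg/g)² = (1·δL/L)² + (-2·δT/T)²
  L term: (1×0.0863)² = 0.00745
  T term: (-2×0.0861)² = 0.0296
Total = 0.0371. Share from L = 0.00745/0.0371 = 0.201.

20.1%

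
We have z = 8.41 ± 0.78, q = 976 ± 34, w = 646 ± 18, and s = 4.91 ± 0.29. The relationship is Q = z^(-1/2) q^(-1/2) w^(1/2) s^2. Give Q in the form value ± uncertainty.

6.76 ± 0.871

Since Q is a product/quotient, work with relative uncertainties:
  (−½·δz/z)² = (-0.5×0.0927)² = 0.00215;  (−½·δq/q)² = (-0.5×0.0348)² = 0.000303;  (½·δw/w)² = (0.5×0.0279)² = 0.000194;  (2·δs/s)² = (2×0.0591)² = 0.0140
δQ/Q = √(0.0166) = 0.129
Q = 6.76, so δQ = 0.129 × 6.76 = 0.871.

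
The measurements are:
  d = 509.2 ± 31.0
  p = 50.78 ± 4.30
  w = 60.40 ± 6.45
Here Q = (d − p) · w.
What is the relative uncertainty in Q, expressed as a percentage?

12.7%

Let u = d − p = 458.4. δu = √(δd² + δp²) = √(961 + 18.5) = 31.3, so δu/u = 0.0683.
Q is then a monomial in u, w:
δQ/Q = √((δu/u)² + (1·δw/w)²) = √(0.00466 + 0.0114) = 0.127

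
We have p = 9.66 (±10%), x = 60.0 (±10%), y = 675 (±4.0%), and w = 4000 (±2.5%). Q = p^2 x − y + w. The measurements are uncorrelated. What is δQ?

Let h = p^2·x = 5600. δh/h = √((2·δp/p)² + (1·δx/x)²) = √(0.0400 + 0.0100) = 0.224, so δh = 1250.
Q = h − y + w: δQ = √(δh² + δy² + δw²) = √(1.57e+06 + 729 + 10000) = 1260

1260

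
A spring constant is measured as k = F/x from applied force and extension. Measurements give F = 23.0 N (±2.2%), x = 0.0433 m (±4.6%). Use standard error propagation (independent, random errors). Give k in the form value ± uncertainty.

Since k is a product/quotient, work with relative uncertainties:
  (1·δF/F)² = (1×0.0220)² = 0.000484;  (-1·δx/x)² = (-1×0.0460)² = 0.00212
δk/k = √(0.00260) = 0.0510
k = 531 N/m, so δk = 0.0510 × 531 = 27.1 N/m.

531 ± 27.1 N/m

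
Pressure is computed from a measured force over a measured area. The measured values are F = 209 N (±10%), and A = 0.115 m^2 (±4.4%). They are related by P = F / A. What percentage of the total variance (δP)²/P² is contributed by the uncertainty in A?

(δP/P)² = (1·δF/F)² + (-1·δA/A)²
  F term: (1×0.100)² = 0.0100
  A term: (-1×0.0440)² = 0.00194
Total = 0.0119. Share from A = 0.00194/0.0119 = 0.162.

16.2%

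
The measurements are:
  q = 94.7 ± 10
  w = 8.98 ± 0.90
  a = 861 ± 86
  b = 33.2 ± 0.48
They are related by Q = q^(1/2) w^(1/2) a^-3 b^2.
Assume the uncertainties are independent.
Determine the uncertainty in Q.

Since Q is a product/quotient, work with relative uncertainties:
  (½·δq/q)² = (0.5×0.106)² = 0.00279;  (½·δw/w)² = (0.5×0.100)² = 0.00251;  (-3·δa/a)² = (-3×0.0999)² = 0.0898;  (2·δb/b)² = (2×0.0145)² = 0.000836
δQ/Q = √(0.0959) = 0.310
Q = 5.04e-05, so δQ = 0.310 × 5.04e-05 = 1.56e-05.

1.56e-05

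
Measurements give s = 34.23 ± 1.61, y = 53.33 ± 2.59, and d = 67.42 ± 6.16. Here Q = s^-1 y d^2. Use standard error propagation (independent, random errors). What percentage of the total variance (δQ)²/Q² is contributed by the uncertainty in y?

6.21%

(δQ/Q)² = (-1·δs/s)² + (1·δy/y)² + (2·δd/d)²
  s term: (-1×0.0470)² = 0.00221
  y term: (1×0.0486)² = 0.00236
  d term: (2×0.0914)² = 0.0334
Total = 0.0380. Share from y = 0.00236/0.0380 = 0.0621.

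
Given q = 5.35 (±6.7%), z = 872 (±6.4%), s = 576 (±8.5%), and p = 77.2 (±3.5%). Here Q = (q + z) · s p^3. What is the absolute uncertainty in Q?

3.47e+10

Let u = q + z = 877. δu = √(δq² + δz²) = √(0.128 + 3110) = 55.8, so δu/u = 0.0636.
Q is then a monomial in u, s, p:
δQ/Q = √((δu/u)² + (1·δs/s)² + (3·δp/p)²) = √(0.00405 + 0.00723 + 0.0110) = 0.149
Q = 2.33e+11, so δQ = 0.149 × 2.33e+11 = 3.47e+10.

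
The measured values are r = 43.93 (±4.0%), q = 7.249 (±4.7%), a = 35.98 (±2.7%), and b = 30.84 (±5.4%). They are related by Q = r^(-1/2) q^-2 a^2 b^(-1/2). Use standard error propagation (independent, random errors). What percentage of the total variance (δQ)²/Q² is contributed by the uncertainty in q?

68.6%

(δQ/Q)² = (−½·δr/r)² + (-2·δq/q)² + (2·δa/a)² + (−½·δb/b)²
  r term: (-0.5×0.0400)² = 0.000400
  q term: (-2×0.0470)² = 0.00884
  a term: (2×0.0270)² = 0.00292
  b term: (-0.5×0.0540)² = 0.000729
Total = 0.0129. Share from q = 0.00884/0.0129 = 0.686.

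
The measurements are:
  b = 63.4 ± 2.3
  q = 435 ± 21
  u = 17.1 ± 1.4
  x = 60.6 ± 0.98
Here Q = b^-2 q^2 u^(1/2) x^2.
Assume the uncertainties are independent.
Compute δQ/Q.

For a monomial Q ∝ b^-2, q^2, u^(1/2), x^2, fractional errors add in quadrature:
  (-2·δb/b)² = (-2×0.0363)² = 0.00526;  (2·δq/q)² = (2×0.0483)² = 0.00932;  (½·δu/u)² = (0.5×0.0819)² = 0.00168;  (2·δx/x)² = (2×0.0162)² = 0.00105
δQ/Q = √(0.0173) = 0.132

0.132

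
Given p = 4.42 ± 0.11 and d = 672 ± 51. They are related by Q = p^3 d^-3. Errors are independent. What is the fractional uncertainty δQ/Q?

Products/powers → add relative errors in quadrature, weighted by exponent:
  (3·δp/p)² = (3×0.0249)² = 0.00557;  (-3·δd/d)² = (-3×0.0759)² = 0.0518
δQ/Q = √(0.0574) = 0.240

0.240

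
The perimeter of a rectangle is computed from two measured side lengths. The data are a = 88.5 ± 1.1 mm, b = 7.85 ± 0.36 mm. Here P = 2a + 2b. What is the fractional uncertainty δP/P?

0.0120

For a sum/difference, combine absolute errors in quadrature:
  (2·δa)² = 4.84;  (2·δb)² = 0.518
δP = √(5.36) = 2.31 mm
P = 193 mm, so δP/P = 2.31/193 = 0.0120.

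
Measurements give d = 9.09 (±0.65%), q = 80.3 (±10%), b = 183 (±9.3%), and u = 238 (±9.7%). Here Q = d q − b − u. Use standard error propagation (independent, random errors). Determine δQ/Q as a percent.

25.4%

Let p = d·q = 730. δp/p = √((1·δd/d)² + (1·δq/q)²) = √(4.23e-05 + 0.0100) = 0.100, so δp = 73.1.
Q = p − b − u: δQ = √(δp² + δb² + δu²) = √(5350 + 290 + 533) = 78.6
Q = 309, so δQ/Q = 78.6/309 = 0.254.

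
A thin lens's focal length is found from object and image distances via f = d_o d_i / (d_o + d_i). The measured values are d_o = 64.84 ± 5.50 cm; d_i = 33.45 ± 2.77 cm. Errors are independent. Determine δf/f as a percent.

∂f/∂d_o = (d_i/(d_o+d_i))² = 0.116;  ∂f/∂d_i = (d_o/(d_o+d_i))² = 0.435
δf = √((∂f/∂d_o · δd_o)² + (∂f/∂d_i · δd_i)²) = √(0.406 + 1.45) = 1.36 cm
f = 22.07 cm, so δf/f = 1.36/22.07 = 0.0618.

6.18%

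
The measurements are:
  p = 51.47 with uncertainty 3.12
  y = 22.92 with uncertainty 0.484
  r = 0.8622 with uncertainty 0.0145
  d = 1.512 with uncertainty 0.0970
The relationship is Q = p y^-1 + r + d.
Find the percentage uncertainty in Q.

Let w = p·y^-1 = 2.246. δw/w = √((1·δp/p)² + (-1·δy/y)²) = √(0.00367 + 0.000446) = 0.0642, so δw = 0.144.
Q = w + r + d: δQ = √(δw² + δr² + δd²) = √(0.0208 + 0.000210 + 0.00941) = 0.174
Q = 4.620, so δQ/Q = 0.174/4.620 = 0.0377.

3.77%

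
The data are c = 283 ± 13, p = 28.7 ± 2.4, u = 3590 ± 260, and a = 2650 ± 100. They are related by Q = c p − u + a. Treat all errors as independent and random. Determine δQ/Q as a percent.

Let w = c·p = 8120. δw/w = √((1·δc/c)² + (1·δp/p)²) = √(0.00211 + 0.00699) = 0.0954, so δw = 775.
Q = w − u + a: δQ = √(δw² + δu² + δa²) = √(6.01e+05 + 67600 + 10000) = 823
Q = 7180, so δQ/Q = 823/7180 = 0.115.

11.5%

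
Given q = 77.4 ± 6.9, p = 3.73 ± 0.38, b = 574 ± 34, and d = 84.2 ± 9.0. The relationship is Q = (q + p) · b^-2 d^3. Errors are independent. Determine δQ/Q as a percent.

35.2%

Let u = q + p = 81.1. δu = √(δq² + δp²) = √(47.6 + 0.144) = 6.91, so δu/u = 0.0852.
Q is then a monomial in u, b, d:
δQ/Q = √((δu/u)² + (-2·δb/b)² + (3·δd/d)²) = √(0.00726 + 0.0140 + 0.103) = 0.352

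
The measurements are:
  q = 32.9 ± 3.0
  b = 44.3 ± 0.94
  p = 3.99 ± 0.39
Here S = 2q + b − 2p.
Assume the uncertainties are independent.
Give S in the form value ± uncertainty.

102 ± 6.12

S is a linear combination, so absolute uncertainties add in quadrature:
  (2·δq)² = 36.0;  (δb)² = 0.884;  (2·δp)² = 0.608
δS = √(37.5) = 6.12
S = 102.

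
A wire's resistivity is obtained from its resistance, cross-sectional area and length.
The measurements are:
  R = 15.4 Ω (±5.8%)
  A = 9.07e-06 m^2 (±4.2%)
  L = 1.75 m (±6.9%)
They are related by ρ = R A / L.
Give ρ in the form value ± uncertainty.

Since ρ is a product/quotient, work with relative uncertainties:
  (1·δR/R)² = (1×0.0580)² = 0.00336;  (1·δA/A)² = (1×0.0420)² = 0.00176;  (-1·δL/L)² = (-1×0.0690)² = 0.00476
δρ/ρ = √(0.00989) = 0.0994
ρ = 7.98e-05 Ω·m, so δρ = 0.0994 × 7.98e-05 = 7.94e-06 Ω·m.

(7.98 ± 0.794) × 10^-5 Ω·m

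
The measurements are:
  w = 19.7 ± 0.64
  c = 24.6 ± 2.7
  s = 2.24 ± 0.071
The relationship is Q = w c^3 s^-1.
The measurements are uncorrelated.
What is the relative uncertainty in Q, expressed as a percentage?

33.2%

Products/powers → add relative errors in quadrature, weighted by exponent:
  (1·δw/w)² = (1×0.0325)² = 0.00106;  (3·δc/c)² = (3×0.110)² = 0.108;  (-1·δs/s)² = (-1×0.0317)² = 0.00100
δQ/Q = √(0.110) = 0.332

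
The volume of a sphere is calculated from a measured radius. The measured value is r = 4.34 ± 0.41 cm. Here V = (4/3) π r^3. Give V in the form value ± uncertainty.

342 ± 97.0 cm^3

For a monomial V ∝ r^3, fractional errors add in quadrature:
  (3·δr/r)² = (3×0.0945)² = 0.0803
δV/V = √(0.0803) = 0.283
V = 342 cm^3, so δV = 0.283 × 342 = 97.0 cm^3.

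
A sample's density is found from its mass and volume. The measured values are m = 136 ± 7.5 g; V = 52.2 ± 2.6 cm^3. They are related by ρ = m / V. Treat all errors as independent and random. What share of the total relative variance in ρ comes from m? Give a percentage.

55.1%

(δρ/ρ)² = (1·δm/m)² + (-1·δV/V)²
  m term: (1×0.0551)² = 0.00304
  V term: (-1×0.0498)² = 0.00248
Total = 0.00552. Share from m = 0.00304/0.00552 = 0.551.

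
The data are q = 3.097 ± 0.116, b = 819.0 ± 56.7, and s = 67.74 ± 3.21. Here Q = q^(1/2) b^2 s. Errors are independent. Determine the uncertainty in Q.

Products/powers → add relative errors in quadrature, weighted by exponent:
  (½·δq/q)² = (0.5×0.0375)² = 0.000351;  (2·δb/b)² = (2×0.0692)² = 0.0192;  (1·δs/s)² = (1×0.0474)² = 0.00225
δQ/Q = √(0.0218) = 0.148
Q = 7.996e+07, so δQ = 0.148 × 7.996e+07 = 1.18e+07.

1.18e+07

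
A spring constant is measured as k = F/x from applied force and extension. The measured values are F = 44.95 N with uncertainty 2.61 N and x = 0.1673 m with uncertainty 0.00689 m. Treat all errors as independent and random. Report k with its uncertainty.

For a monomial k ∝ F, x^-1, fractional errors add in quadrature:
  (1·δF/F)² = (1×0.0581)² = 0.00337;  (-1·δx/x)² = (-1×0.0412)² = 0.00170
δk/k = √(0.00507) = 0.0712
k = 268.7 N/m, so δk = 0.0712 × 268.7 = 19.1 N/m.

268.7 ± 19.1 N/m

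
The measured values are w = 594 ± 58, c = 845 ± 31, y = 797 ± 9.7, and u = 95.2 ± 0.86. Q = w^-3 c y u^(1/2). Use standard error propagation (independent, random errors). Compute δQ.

Each factor contributes (exponent × relative error)² to (δQ/Q)²:
  (-3·δw/w)² = (-3×0.0976)² = 0.0858;  (1·δc/c)² = (1×0.0367)² = 0.00135;  (1·δy/y)² = (1×0.0122)² = 0.000148;  (½·δu/u)² = (0.5×0.00903)² = 2.04e-05
δQ/Q = √(0.0873) = 0.296
Q = 0.0314, so δQ = 0.296 × 0.0314 = 0.00926.

0.00926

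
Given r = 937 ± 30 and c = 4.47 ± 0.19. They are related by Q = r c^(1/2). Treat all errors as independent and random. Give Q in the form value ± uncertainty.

1980 ± 76.1

Q is a product of powers, so relative uncertainties combine in quadrature:
  (1·δr/r)² = (1×0.0320)² = 0.00103;  (½·δc/c)² = (0.5×0.0425)² = 0.000452
δQ/Q = √(0.00148) = 0.0384
Q = 1980, so δQ = 0.0384 × 1980 = 76.1.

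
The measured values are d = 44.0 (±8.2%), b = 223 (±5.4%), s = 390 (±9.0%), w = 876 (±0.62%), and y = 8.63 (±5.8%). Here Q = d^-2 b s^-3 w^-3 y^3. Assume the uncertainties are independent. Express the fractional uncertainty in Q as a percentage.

36.5%

Q is a product of powers, so relative uncertainties combine in quadrature:
  (-2·δd/d)² = (-2×0.0820)² = 0.0269;  (1·δb/b)² = (1×0.0540)² = 0.00292;  (-3·δs/s)² = (-3×0.0900)² = 0.0729;  (-3·δw/w)² = (-3×0.00620)² = 0.000346;  (3·δy/y)² = (3×0.0580)² = 0.0303
δQ/Q = √(0.133) = 0.365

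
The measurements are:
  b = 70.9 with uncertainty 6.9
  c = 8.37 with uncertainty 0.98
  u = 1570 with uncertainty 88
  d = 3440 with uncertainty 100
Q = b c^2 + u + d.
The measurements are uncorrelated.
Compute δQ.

1270

Let p = b·c^2 = 4970. δp/p = √((1·δb/b)² + (2·δc/c)²) = √(0.00947 + 0.0548) = 0.254, so δp = 1260.
Q = p + u + d: δQ = √(δp² + δu² + δd²) = √(1.59e+06 + 7740 + 10000) = 1270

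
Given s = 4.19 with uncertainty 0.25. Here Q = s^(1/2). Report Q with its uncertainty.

Q ∝ s^(1/2), so δQ/Q = |½| · δs/s = 0.5 × 0.0597 = 0.0298.
Q = 2.05, so δQ = 0.0298 × 2.05 = 0.0611.

2.05 ± 0.0611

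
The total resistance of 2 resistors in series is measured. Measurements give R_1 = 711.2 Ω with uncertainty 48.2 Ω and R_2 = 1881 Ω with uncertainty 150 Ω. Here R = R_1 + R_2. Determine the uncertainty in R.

158 Ω

For a sum/difference, combine absolute errors in quadrature:
  (δR_1)² = 2320;  (δR_2)² = 22500
δR = √(24800) = 158 Ω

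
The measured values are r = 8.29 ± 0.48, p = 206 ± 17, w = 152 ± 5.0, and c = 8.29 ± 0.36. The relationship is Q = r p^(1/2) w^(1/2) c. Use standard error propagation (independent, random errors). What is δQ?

1030

For a monomial Q ∝ r, p^(1/2), w^(1/2), c, fractional errors add in quadrature:
  (1·δr/r)² = (1×0.0579)² = 0.00335;  (½·δp/p)² = (0.5×0.0825)² = 0.00170;  (½·δw/w)² = (0.5×0.0329)² = 0.000271;  (1·δc/c)² = (1×0.0434)² = 0.00189
δQ/Q = √(0.00721) = 0.0849
Q = 12200, so δQ = 0.0849 × 12200 = 1030.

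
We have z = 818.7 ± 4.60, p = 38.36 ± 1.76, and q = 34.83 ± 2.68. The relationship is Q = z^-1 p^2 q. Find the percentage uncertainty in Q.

12.0%

Since Q is a product/quotient, work with relative uncertainties:
  (-1·δz/z)² = (-1×0.00562)² = 3.16e-05;  (2·δp/p)² = (2×0.0459)² = 0.00842;  (1·δq/q)² = (1×0.0769)² = 0.00592
δQ/Q = √(0.0144) = 0.120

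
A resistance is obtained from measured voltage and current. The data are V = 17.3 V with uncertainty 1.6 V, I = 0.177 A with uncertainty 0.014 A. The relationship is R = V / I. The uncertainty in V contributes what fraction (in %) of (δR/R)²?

57.8%

(δR/R)² = (1·δV/V)² + (-1·δI/I)²
  V term: (1×0.0925)² = 0.00855
  I term: (-1×0.0791)² = 0.00626
Total = 0.0148. Share from V = 0.00855/0.0148 = 0.578.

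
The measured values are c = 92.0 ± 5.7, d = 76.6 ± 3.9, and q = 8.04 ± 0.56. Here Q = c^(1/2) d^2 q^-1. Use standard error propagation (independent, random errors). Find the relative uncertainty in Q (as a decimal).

Q is a product of powers, so relative uncertainties combine in quadrature:
  (½·δc/c)² = (0.5×0.0620)² = 0.000960;  (2·δd/d)² = (2×0.0509)² = 0.0104;  (-1·δq/q)² = (-1×0.0697)² = 0.00485
δQ/Q = √(0.0162) = 0.127

0.127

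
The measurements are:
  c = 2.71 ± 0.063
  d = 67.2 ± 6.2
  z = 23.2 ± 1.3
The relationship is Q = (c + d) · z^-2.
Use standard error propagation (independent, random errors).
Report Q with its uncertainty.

Let u = c + d = 69.9. δu = √(δc² + δd²) = √(0.00397 + 38.4) = 6.20, so δu/u = 0.0887.
Q is then a monomial in u, z:
δQ/Q = √((δu/u)² + (-2·δz/z)²) = √(0.00787 + 0.0126) = 0.143
Q = 0.130, so δQ = 0.143 × 0.130 = 0.0186.

0.130 ± 0.0186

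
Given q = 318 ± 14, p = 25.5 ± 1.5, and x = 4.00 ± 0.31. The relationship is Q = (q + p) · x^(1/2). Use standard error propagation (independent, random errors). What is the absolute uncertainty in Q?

Let u = q + p = 344. δu = √(δq² + δp²) = √(196 + 2.25) = 14.1, so δu/u = 0.0410.
Q is then a monomial in u, x:
δQ/Q = √((δu/u)² + (½·δx/x)²) = √(0.00168 + 0.00150) = 0.0564
Q = 687, so δQ = 0.0564 × 687 = 38.8.

38.8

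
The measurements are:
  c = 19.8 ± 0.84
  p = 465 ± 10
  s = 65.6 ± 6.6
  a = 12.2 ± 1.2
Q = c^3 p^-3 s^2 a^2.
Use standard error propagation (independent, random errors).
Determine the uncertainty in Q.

Q is a product of powers, so relative uncertainties combine in quadrature:
  (3·δc/c)² = (3×0.0424)² = 0.0162;  (-3·δp/p)² = (-3×0.0215)² = 0.00416;  (2·δs/s)² = (2×0.101)² = 0.0405;  (2·δa/a)² = (2×0.0984)² = 0.0387
δQ/Q = √(0.0995) = 0.316
Q = 49.4, so δQ = 0.316 × 49.4 = 15.6.

15.6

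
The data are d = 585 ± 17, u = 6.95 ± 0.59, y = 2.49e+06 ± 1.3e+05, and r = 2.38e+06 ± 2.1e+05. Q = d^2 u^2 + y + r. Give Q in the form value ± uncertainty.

Let p = d^2·u^2 = 1.65e+07. δp/p = √((2·δd/d)² + (2·δu/u)²) = √(0.00338 + 0.0288) = 0.179, so δp = 2.97e+06.
Q = p + y + r: δQ = √(δp² + δy² + δr²) = √(8.8e+12 + 1.69e+10 + 4.41e+10) = 2.98e+06
Q = 2.14e+07.

(2.14 ± 0.298) × 10^7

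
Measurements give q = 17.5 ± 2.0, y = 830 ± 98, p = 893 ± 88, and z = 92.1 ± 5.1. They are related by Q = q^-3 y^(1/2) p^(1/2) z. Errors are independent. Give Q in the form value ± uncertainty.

14.8 ± 5.26

For a monomial Q ∝ q^-3, y^(1/2), p^(1/2), z, fractional errors add in quadrature:
  (-3·δq/q)² = (-3×0.114)² = 0.118;  (½·δy/y)² = (0.5×0.118)² = 0.00349;  (½·δp/p)² = (0.5×0.0985)² = 0.00243;  (1·δz/z)² = (1×0.0554)² = 0.00307
δQ/Q = √(0.127) = 0.356
Q = 14.8, so δQ = 0.356 × 14.8 = 5.26.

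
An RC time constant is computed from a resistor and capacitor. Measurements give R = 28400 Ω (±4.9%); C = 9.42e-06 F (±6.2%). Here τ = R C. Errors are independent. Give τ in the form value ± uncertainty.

Each factor contributes (exponent × relative error)² to (δτ/τ)²:
  (1·δR/R)² = (1×0.0490)² = 0.00240;  (1·δC/C)² = (1×0.0620)² = 0.00384
δτ/τ = √(0.00625) = 0.0790
τ = 0.268 s, so δτ = 0.0790 × 0.268 = 0.0211 s.

0.268 ± 0.0211 s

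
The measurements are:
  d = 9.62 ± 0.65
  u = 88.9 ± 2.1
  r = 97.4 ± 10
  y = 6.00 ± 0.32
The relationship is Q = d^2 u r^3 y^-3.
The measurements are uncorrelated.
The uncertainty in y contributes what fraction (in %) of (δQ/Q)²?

(δQ/Q)² = (2·δd/d)² + (1·δu/u)² + (3·δr/r)² + (-3·δy/y)²
  d term: (2×0.0676)² = 0.0183
  u term: (1×0.0236)² = 0.000558
  r term: (3×0.103)² = 0.0949
  y term: (-3×0.0533)² = 0.0256
Total = 0.139. Share from y = 0.0256/0.139 = 0.184.

18.4%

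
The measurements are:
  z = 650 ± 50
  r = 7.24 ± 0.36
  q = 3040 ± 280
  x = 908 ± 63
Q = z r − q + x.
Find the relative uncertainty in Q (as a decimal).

Let p = z·r = 4710. δp/p = √((1·δz/z)² + (1·δr/r)²) = √(0.00592 + 0.00247) = 0.0916, so δp = 431.
Q = p − q + x: δQ = √(δp² + δq² + δx²) = √(1.86e+05 + 78400 + 3970) = 518
Q = 2570, so δQ/Q = 518/2570 = 0.201.

0.201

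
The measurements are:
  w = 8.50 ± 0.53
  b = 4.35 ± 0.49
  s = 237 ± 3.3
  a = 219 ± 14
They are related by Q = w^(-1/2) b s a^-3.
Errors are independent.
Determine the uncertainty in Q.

Since Q is a product/quotient, work with relative uncertainties:
  (−½·δw/w)² = (-0.5×0.0624)² = 0.000972;  (1·δb/b)² = (1×0.113)² = 0.0127;  (1·δs/s)² = (1×0.0139)² = 0.000194;  (-3·δa/a)² = (-3×0.0639)² = 0.0368
δQ/Q = √(0.0506) = 0.225
Q = 3.37e-05, so δQ = 0.225 × 3.37e-05 = 7.58e-06.

7.58e-06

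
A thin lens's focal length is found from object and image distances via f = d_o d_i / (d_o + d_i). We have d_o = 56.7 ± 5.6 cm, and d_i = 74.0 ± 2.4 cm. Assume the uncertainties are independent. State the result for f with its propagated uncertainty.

∂f/∂d_o = (d_i/(d_o+d_i))² = 0.321;  ∂f/∂d_i = (d_o/(d_o+d_i))² = 0.188
δf = √((∂f/∂d_o · δd_o)² + (∂f/∂d_i · δd_i)²) = √(3.22 + 0.204) = 1.85 cm
f = 32.1 cm.

32.1 ± 1.85 cm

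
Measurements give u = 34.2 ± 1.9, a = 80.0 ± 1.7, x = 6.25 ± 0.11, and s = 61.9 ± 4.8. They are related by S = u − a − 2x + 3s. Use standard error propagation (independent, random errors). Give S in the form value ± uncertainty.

127 ± 14.6

Absolute uncertainties add in quadrature for a linear combination:
  (δu)² = 3.61;  (δa)² = 2.89;  (2·δx)² = 0.0484;  (3·δs)² = 207
δS = √(214) = 14.6
S = 127.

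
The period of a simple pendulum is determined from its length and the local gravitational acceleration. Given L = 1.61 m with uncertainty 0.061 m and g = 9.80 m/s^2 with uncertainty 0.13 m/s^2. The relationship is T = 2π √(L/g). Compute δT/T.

0.0201

Since T is a product/quotient, work with relative uncertainties:
  (½·δL/L)² = (0.5×0.0379)² = 0.000359;  (−½·δg/g)² = (-0.5×0.0133)² = 4.4e-05
δT/T = √(0.000403) = 0.0201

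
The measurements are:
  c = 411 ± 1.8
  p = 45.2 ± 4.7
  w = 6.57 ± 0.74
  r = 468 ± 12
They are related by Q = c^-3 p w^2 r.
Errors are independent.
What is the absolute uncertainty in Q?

0.00329

Relative error in a monomial: (δQ/Q)² = Σ (nᵢ · δxᵢ/xᵢ)².
  (-3·δc/c)² = (-3×0.00438)² = 0.000173;  (1·δp/p)² = (1×0.104)² = 0.0108;  (2·δw/w)² = (2×0.113)² = 0.0507;  (1·δr/r)² = (1×0.0256)² = 0.000657
δQ/Q = √(0.0624) = 0.250
Q = 0.0132, so δQ = 0.250 × 0.0132 = 0.00329.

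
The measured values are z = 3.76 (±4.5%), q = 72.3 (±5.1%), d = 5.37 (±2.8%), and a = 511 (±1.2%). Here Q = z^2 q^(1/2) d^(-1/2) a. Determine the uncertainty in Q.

Since Q is a product/quotient, work with relative uncertainties:
  (2·δz/z)² = (2×0.0450)² = 0.00810;  (½·δq/q)² = (0.5×0.0510)² = 0.000650;  (−½·δd/d)² = (-0.5×0.0280)² = 0.000196;  (1·δa/a)² = (1×0.0120)² = 0.000144
δQ/Q = √(0.00909) = 0.0953
Q = 26500, so δQ = 0.0953 × 26500 = 2530.

2530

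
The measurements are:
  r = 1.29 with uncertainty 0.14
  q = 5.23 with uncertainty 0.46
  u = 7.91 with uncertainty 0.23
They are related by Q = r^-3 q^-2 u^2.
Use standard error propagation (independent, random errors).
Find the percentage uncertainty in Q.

37.5%

Products/powers → add relative errors in quadrature, weighted by exponent:
  (-3·δr/r)² = (-3×0.109)² = 0.106;  (-2·δq/q)² = (-2×0.0880)² = 0.0309;  (2·δu/u)² = (2×0.0291)² = 0.00338
δQ/Q = √(0.140) = 0.375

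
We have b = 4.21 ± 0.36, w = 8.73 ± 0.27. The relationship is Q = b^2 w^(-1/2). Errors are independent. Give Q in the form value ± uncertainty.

6.00 ± 1.03

Relative error in a monomial: (δQ/Q)² = Σ (nᵢ · δxᵢ/xᵢ)².
  (2·δb/b)² = (2×0.0855)² = 0.0292;  (−½·δw/w)² = (-0.5×0.0309)² = 0.000239
δQ/Q = √(0.0295) = 0.172
Q = 6.00, so δQ = 0.172 × 6.00 = 1.03.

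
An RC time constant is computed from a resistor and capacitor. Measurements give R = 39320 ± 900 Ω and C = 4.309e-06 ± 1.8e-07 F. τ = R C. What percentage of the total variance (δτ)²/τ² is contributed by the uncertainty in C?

76.9%

(δτ/τ)² = (1·δR/R)² + (1·δC/C)²
  R term: (1×0.0229)² = 0.000524
  C term: (1×0.0418)² = 0.00174
Total = 0.00227. Share from C = 0.00174/0.00227 = 0.769.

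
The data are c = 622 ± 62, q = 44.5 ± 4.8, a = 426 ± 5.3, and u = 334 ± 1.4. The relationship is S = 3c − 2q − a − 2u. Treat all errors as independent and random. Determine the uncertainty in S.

For a sum/difference, combine absolute errors in quadrature:
  (3·δc)² = 34600;  (2·δq)² = 92.2;  (δa)² = 28.1;  (2·δu)² = 7.84
δS = √(34700) = 186

186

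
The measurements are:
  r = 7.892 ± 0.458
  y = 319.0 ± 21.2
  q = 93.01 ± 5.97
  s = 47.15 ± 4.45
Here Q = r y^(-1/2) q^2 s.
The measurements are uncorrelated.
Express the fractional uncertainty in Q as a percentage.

For a monomial Q ∝ r, y^(-1/2), q^2, s, fractional errors add in quadrature:
  (1·δr/r)² = (1×0.0580)² = 0.00337;  (−½·δy/y)² = (-0.5×0.0665)² = 0.00110;  (2·δq/q)² = (2×0.0642)² = 0.0165;  (1·δs/s)² = (1×0.0944)² = 0.00891
δQ/Q = √(0.0299) = 0.173

17.3%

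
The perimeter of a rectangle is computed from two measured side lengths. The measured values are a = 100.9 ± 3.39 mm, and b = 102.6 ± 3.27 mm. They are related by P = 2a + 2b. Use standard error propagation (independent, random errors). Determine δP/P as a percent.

Each term contributes (cᵢ δxᵢ)² to (δP)²:
  (2·δa)² = 46.0;  (2·δb)² = 42.8
δP = √(88.7) = 9.42 mm
P = 407.0 mm, so δP/P = 9.42/407.0 = 0.0231.

2.31%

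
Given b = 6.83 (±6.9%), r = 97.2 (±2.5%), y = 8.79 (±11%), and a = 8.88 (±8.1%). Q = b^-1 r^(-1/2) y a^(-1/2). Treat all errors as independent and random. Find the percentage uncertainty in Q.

Products/powers → add relative errors in quadrature, weighted by exponent:
  (-1·δb/b)² = (-1×0.0690)² = 0.00476;  (−½·δr/r)² = (-0.5×0.0250)² = 0.000156;  (1·δy/y)² = (1×0.110)² = 0.0121;  (−½·δa/a)² = (-0.5×0.0810)² = 0.00164
δQ/Q = √(0.0187) = 0.137

13.7%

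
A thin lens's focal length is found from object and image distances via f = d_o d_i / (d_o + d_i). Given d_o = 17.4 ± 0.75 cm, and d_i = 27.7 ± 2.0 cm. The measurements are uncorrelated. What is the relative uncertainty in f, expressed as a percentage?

∂f/∂d_o = (d_i/(d_o+d_i))² = 0.377;  ∂f/∂d_i = (d_o/(d_o+d_i))² = 0.149
δf = √((∂f/∂d_o · δd_o)² + (∂f/∂d_i · δd_i)²) = √(0.0800 + 0.0886) = 0.411 cm
f = 10.7 cm, so δf/f = 0.411/10.7 = 0.0384.

3.84%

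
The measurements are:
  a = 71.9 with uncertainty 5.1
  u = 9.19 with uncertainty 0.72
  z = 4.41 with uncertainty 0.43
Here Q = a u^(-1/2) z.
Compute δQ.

For a monomial Q ∝ a, u^(-1/2), z, fractional errors add in quadrature:
  (1·δa/a)² = (1×0.0709)² = 0.00503;  (−½·δu/u)² = (-0.5×0.0783)² = 0.00153;  (1·δz/z)² = (1×0.0975)² = 0.00951
δQ/Q = √(0.0161) = 0.127
Q = 105, so δQ = 0.127 × 105 = 13.3.

13.3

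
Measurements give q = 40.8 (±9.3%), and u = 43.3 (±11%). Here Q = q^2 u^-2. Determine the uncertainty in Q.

0.256

Since Q is a product/quotient, work with relative uncertainties:
  (2·δq/q)² = (2×0.0930)² = 0.0346;  (-2·δu/u)² = (-2×0.110)² = 0.0484
δQ/Q = √(0.0830) = 0.288
Q = 0.888, so δQ = 0.288 × 0.888 = 0.256.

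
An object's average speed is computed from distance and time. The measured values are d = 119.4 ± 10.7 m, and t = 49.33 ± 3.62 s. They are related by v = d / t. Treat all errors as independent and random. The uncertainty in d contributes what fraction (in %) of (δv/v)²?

59.9%

(δv/v)² = (1·δd/d)² + (-1·δt/t)²
  d term: (1×0.0896)² = 0.00803
  t term: (-1×0.0734)² = 0.00539
Total = 0.0134. Share from d = 0.00803/0.0134 = 0.599.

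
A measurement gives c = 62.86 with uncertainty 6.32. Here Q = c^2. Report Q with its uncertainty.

Q ∝ c^2, so δQ/Q = |2| · δc/c = 2 × 0.101 = 0.201.
Q = 3951, so δQ = 0.201 × 3951 = 795.

3951 ± 795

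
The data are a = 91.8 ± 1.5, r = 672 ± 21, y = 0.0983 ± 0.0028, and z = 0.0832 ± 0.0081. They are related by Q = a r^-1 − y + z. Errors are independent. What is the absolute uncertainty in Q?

0.00983

Let p = a·r^-1 = 0.137. δp/p = √((1·δa/a)² + (-1·δr/r)²) = √(0.000267 + 0.000977) = 0.0353, so δp = 0.00482.
Q = p − y + z: δQ = √(δp² + δy² + δz²) = √(2.32e-05 + 7.84e-06 + 6.56e-05) = 0.00983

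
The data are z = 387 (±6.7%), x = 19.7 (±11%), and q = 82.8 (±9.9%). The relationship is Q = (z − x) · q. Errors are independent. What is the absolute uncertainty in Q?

Let u = z − x = 367. δu = √(δz² + δx²) = √(672 + 4.70) = 26.0, so δu/u = 0.0708.
Q is then a monomial in u, q:
δQ/Q = √((δu/u)² + (1·δq/q)²) = √(0.00502 + 0.00980) = 0.122
Q = 30400, so δQ = 0.122 × 30400 = 3700.

3700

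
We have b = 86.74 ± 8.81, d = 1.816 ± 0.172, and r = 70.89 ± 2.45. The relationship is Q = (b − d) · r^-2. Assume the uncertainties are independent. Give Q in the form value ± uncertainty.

Let u = b − d = 84.92. δu = √(δb² + δd²) = √(77.6 + 0.0296) = 8.81, so δu/u = 0.104.
Q is then a monomial in u, r:
δQ/Q = √((δu/u)² + (-2·δr/r)²) = √(0.0108 + 0.00478) = 0.125
Q = 0.01690, so δQ = 0.125 × 0.01690 = 0.00211.

0.01690 ± 0.00211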